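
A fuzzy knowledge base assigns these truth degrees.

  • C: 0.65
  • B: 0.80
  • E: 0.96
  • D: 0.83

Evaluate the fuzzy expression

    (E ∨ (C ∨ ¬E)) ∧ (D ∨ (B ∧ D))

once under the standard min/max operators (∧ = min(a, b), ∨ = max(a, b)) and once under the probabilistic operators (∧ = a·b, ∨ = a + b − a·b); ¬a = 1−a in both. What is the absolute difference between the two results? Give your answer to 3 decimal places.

0.100

Under standard min/max:
  ¬E = 1 − 0.96 = 0.04
  C ∨ ¬E = max(a, b) on (0.65, 0.04) = 0.65
  E ∨ (C ∨ ¬E) = max(a, b) on (0.96, 0.65) = 0.96
  B ∧ D = min(a, b) on (0.80, 0.83) = 0.80
  D ∨ (B ∧ D) = max(a, b) on (0.83, 0.80) = 0.83
  (E ∨ (C ∨ ¬E)) ∧ (D ∨ (B ∧ D)) = min(a, b) on (0.96, 0.83) = 0.83
  → value = 0.8300
Under probabilistic:
  ¬E = 1 − 0.9600 = 0.0400
  C ∨ ¬E = a + b − a·b on (0.6500, 0.0400) = 0.6640
  E ∨ (C ∨ ¬E) = a + b − a·b on (0.9600, 0.6640) = 0.9866
  B ∧ D = a·b on (0.8000, 0.8300) = 0.6640
  D ∨ (B ∧ D) = a + b − a·b on (0.8300, 0.6640) = 0.9429
  (E ∨ (C ∨ ¬E)) ∧ (D ∨ (B ∧ D)) = a·b on (0.9866, 0.9429) = 0.9302
  → value = 0.9302
|0.8300 − 0.9302| = 0.100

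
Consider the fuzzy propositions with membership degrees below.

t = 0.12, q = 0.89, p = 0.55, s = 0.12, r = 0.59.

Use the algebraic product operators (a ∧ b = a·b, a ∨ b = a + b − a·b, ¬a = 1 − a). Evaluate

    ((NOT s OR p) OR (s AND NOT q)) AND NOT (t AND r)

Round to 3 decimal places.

0.880

NOT s = 1 − 0.1200 = 0.8800
NOT s OR p = a + b − a·b on (0.8800, 0.5500) = 0.9460
NOT q = 1 − 0.8900 = 0.1100
s AND NOT q = a·b on (0.1200, 0.1100) = 0.0132
(NOT s OR p) OR (s AND NOT q) = a + b − a·b on (0.9460, 0.0132) = 0.9467
t AND r = a·b on (0.1200, 0.5900) = 0.0708
NOT (t AND r) = 1 − 0.0708 = 0.9292
((NOT s OR p) OR (s AND NOT q)) AND NOT (t AND r) = a·b on (0.9467, 0.9292) = 0.8797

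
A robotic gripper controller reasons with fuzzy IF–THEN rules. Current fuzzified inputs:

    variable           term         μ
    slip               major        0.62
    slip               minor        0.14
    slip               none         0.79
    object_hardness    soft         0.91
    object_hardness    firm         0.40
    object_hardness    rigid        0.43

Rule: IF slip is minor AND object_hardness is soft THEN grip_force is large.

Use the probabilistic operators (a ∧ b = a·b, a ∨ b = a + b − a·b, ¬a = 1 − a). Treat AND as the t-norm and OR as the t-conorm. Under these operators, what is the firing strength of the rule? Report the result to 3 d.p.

0.127

firing strength: minor=0.14, soft=0.91; AND[a·b] → w = 0.1274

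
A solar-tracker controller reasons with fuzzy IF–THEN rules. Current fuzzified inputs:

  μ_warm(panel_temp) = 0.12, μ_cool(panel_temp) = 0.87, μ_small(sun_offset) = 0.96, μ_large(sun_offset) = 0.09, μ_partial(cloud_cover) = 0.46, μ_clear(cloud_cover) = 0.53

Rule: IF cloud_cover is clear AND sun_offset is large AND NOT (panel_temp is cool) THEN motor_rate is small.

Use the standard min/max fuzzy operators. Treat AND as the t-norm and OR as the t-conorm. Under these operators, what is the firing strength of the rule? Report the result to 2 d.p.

firing strength: clear=0.53, large=0.09, ¬cool=1−0.87=0.13; AND[min(a, b)] → w = 0.09

0.09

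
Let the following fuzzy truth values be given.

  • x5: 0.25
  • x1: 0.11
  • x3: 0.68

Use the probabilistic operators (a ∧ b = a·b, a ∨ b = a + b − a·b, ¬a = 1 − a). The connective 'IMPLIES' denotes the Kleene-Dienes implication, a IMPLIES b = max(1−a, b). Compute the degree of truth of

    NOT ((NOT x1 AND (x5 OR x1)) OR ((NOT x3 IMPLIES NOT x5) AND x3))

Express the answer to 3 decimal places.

NOT x1 = 1 − 0.1100 = 0.8900
x5 OR x1 = a + b − a·b on (0.2500, 0.1100) = 0.3325
NOT x1 AND (x5 OR x1) = a·b on (0.8900, 0.3325) = 0.2959
NOT x3 = 1 − 0.6800 = 0.3200
NOT x5 = 1 − 0.2500 = 0.7500
NOT x3 IMPLIES NOT x5  [Kleene-Dienes: max(1−a, b)] with a=0.3200, b=0.7500 → 0.7500
(NOT x3 IMPLIES NOT x5) AND x3 = a·b on (0.7500, 0.6800) = 0.5100
(NOT x1 AND (x5 OR x1)) OR ((NOT x3 IMPLIES NOT x5) AND x3) = a + b − a·b on (0.2959, 0.5100) = 0.6550
NOT ((NOT x1 AND (x5 OR x1)) OR ((NOT x3 IMPLIES NOT x5) AND x3)) = 1 − 0.6550 = 0.3450

0.345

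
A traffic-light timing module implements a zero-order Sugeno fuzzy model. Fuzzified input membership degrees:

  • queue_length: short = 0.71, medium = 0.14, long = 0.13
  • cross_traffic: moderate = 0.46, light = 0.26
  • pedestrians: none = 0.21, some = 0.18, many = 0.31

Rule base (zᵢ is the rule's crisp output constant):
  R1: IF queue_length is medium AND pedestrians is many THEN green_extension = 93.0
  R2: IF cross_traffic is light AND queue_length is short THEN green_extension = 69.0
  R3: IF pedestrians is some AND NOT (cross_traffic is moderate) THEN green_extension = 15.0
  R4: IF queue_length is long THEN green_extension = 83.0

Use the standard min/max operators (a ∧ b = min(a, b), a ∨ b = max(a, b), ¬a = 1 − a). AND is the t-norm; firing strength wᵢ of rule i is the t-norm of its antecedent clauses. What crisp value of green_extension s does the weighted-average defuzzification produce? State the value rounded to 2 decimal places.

R1 (z=93.0): medium=0.14, many=0.31; AND[min(a, b)] → w = 0.14
R2 (z=69.0): light=0.26, short=0.71; AND[min(a, b)] → w = 0.26
R3 (z=15.0): some=0.18, ¬moderate=1−0.46=0.54; AND[min(a, b)] → w = 0.18
R4 (z=83.0): long=0.13 → w = 0.13
Weighted average = (0.14·93.0 + 0.26·69.0 + 0.18·15.0 + 0.13·83.0) / (0.14 + 0.26 + 0.18 + 0.13)
  = 44.4500 / 0.7100 = 62.61

62.61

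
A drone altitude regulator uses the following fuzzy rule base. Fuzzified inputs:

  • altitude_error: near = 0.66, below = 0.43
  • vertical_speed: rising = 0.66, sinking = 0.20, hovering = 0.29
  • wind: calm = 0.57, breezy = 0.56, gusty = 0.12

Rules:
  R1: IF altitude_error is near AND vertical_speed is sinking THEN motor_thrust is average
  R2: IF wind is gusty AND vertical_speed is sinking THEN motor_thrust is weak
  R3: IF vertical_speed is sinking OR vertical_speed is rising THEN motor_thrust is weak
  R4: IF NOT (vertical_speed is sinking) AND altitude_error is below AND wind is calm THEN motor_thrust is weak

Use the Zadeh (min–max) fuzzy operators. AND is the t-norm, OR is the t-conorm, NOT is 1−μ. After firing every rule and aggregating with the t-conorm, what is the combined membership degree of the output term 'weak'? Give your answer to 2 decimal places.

R1: near=0.66, sinking=0.20; AND[min(a, b)] → w = 0.20
R2: gusty=0.12, sinking=0.20; AND[min(a, b)] → w = 0.12
R3: sinking=0.20, rising=0.66; OR[max(a, b)] → w = 0.66
R4: ¬sinking=1−0.20=0.80, below=0.43, calm=0.57; AND[min(a, b)] → w = 0.43
Rules with consequent 'weak': {R2, R3, R4} → strengths 0.12, 0.66, 0.43
Aggregate via t-conorm [max(a, b)]: 0.66

0.66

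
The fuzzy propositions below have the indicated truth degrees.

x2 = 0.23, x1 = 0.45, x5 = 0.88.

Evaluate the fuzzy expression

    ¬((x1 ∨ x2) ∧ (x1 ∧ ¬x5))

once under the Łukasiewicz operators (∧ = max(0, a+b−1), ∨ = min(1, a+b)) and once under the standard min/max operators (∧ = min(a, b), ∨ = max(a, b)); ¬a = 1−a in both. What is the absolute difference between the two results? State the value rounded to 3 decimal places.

Under Łukasiewicz:
  x1 ∨ x2 = min(1, a+b) on (0.45, 0.23) = 0.68
  ¬x5 = 1 − 0.88 = 0.12
  x1 ∧ ¬x5 = max(0, a+b−1) on (0.45, 0.12) = 0.00
  (x1 ∨ x2) ∧ (x1 ∧ ¬x5) = max(0, a+b−1) on (0.68, 0.00) = 0.00
  ¬((x1 ∨ x2) ∧ (x1 ∧ ¬x5)) = 1 − 0.00 = 1.00
  → value = 1.0000
Under standard min/max:
  x1 ∨ x2 = max(a, b) on (0.45, 0.23) = 0.45
  ¬x5 = 1 − 0.88 = 0.12
  x1 ∧ ¬x5 = min(a, b) on (0.45, 0.12) = 0.12
  (x1 ∨ x2) ∧ (x1 ∧ ¬x5) = min(a, b) on (0.45, 0.12) = 0.12
  ¬((x1 ∨ x2) ∧ (x1 ∧ ¬x5)) = 1 − 0.12 = 0.88
  → value = 0.8800
|1.0000 − 0.8800| = 0.120

0.120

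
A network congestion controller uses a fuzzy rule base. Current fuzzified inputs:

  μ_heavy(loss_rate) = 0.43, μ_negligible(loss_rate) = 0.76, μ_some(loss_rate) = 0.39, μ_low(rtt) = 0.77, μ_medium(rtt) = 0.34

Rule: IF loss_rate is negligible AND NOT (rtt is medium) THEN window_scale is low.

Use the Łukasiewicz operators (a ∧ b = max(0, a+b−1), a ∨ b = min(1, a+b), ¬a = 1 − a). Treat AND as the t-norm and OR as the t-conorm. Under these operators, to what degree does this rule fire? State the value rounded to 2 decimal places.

firing strength: negligible=0.76, ¬medium=1−0.34=0.66; AND[max(0, a+b−1)] → w = 0.42

0.42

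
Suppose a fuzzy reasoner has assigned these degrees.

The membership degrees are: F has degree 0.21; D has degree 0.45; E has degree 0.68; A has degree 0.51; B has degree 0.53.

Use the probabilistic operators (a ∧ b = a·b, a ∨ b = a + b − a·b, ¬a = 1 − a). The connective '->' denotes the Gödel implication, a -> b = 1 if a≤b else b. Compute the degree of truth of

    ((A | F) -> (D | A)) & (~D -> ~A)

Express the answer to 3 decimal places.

0.490

A | F = a + b − a·b on (0.5100, 0.2100) = 0.6129
D | A = a + b − a·b on (0.4500, 0.5100) = 0.7305
(A | F) -> (D | A)  [Gödel: 1 if a≤b else b] with a=0.6129, b=0.7305 → 1.0000
~D = 1 − 0.4500 = 0.5500
~A = 1 − 0.5100 = 0.4900
~D -> ~A  [Gödel: 1 if a≤b else b] with a=0.5500, b=0.4900 → 0.4900
((A | F) -> (D | A)) & (~D -> ~A) = a·b on (1.0000, 0.4900) = 0.4900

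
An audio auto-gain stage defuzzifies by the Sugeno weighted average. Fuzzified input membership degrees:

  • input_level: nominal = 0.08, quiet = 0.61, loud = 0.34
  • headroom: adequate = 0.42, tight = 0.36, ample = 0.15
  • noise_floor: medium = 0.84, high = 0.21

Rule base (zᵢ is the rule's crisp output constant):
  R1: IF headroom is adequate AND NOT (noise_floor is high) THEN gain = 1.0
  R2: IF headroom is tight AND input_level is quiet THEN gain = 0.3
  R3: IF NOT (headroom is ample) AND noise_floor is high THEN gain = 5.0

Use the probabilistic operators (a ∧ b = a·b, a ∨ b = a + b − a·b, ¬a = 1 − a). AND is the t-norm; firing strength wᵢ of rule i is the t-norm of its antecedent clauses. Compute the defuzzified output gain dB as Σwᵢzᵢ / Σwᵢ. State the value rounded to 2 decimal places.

1.77

R1 (z=1.0): adequate=0.42, ¬high=1−0.21=0.79; AND[a·b] → w = 0.3318
R2 (z=0.3): tight=0.36, quiet=0.61; AND[a·b] → w = 0.2196
R3 (z=5.0): ¬ample=1−0.15=0.85, high=0.21; AND[a·b] → w = 0.1785
Weighted average = (0.3318·1.0 + 0.2196·0.3 + 0.1785·5.0) / (0.3318 + 0.2196 + 0.1785)
  = 1.2902 / 0.7299 = 1.77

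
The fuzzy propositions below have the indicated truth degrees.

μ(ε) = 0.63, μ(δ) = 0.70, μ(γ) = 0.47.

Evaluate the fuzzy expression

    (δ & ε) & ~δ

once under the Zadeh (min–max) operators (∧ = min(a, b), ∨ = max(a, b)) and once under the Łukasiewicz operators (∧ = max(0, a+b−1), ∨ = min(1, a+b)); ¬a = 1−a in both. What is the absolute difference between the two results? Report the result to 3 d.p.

0.300

Under Zadeh (min–max):
  δ & ε = min(a, b) on (0.70, 0.63) = 0.63
  ~δ = 1 − 0.70 = 0.30
  (δ & ε) & ~δ = min(a, b) on (0.63, 0.30) = 0.30
  → value = 0.3000
Under Łukasiewicz:
  δ & ε = max(0, a+b−1) on (0.70, 0.63) = 0.33
  ~δ = 1 − 0.70 = 0.30
  (δ & ε) & ~δ = max(0, a+b−1) on (0.33, 0.30) = 0.00
  → value = 0.0000
|0.3000 − 0.0000| = 0.300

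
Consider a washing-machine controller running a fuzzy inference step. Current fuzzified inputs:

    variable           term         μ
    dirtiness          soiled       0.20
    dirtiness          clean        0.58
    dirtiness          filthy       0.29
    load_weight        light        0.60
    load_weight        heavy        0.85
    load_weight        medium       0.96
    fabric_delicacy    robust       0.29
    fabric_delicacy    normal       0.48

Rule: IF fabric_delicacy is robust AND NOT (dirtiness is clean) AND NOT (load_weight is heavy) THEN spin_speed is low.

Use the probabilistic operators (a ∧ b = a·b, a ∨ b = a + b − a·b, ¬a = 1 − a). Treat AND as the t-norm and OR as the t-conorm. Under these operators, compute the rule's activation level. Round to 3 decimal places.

0.018

firing strength: robust=0.29, ¬clean=1−0.58=0.42, ¬heavy=1−0.85=0.15; AND[a·b] → w = 0.0183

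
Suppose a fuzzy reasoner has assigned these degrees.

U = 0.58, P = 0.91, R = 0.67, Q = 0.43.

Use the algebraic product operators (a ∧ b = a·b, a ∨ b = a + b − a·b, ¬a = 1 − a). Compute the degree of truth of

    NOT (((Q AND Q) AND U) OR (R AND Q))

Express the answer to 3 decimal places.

0.636

Q AND Q = a·b on (0.4300, 0.4300) = 0.1849
(Q AND Q) AND U = a·b on (0.1849, 0.5800) = 0.1072
R AND Q = a·b on (0.6700, 0.4300) = 0.2881
((Q AND Q) AND U) OR (R AND Q) = a + b − a·b on (0.1072, 0.2881) = 0.3644
NOT (((Q AND Q) AND U) OR (R AND Q)) = 1 − 0.3644 = 0.6356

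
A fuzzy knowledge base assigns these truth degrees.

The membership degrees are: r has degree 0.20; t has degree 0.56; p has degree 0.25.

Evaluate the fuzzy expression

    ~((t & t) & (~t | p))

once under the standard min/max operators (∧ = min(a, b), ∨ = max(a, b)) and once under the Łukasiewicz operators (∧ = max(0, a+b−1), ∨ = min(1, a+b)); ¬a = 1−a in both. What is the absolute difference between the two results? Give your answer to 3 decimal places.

Under standard min/max:
  t & t = min(a, b) on (0.56, 0.56) = 0.56
  ~t = 1 − 0.56 = 0.44
  ~t | p = max(a, b) on (0.44, 0.25) = 0.44
  (t & t) & (~t | p) = min(a, b) on (0.56, 0.44) = 0.44
  ~((t & t) & (~t | p)) = 1 − 0.44 = 0.56
  → value = 0.5600
Under Łukasiewicz:
  t & t = max(0, a+b−1) on (0.56, 0.56) = 0.12
  ~t = 1 − 0.56 = 0.44
  ~t | p = min(1, a+b) on (0.44, 0.25) = 0.69
  (t & t) & (~t | p) = max(0, a+b−1) on (0.12, 0.69) = 0.00
  ~((t & t) & (~t | p)) = 1 − 0.00 = 1.00
  → value = 1.0000
|0.5600 − 1.0000| = 0.440

0.440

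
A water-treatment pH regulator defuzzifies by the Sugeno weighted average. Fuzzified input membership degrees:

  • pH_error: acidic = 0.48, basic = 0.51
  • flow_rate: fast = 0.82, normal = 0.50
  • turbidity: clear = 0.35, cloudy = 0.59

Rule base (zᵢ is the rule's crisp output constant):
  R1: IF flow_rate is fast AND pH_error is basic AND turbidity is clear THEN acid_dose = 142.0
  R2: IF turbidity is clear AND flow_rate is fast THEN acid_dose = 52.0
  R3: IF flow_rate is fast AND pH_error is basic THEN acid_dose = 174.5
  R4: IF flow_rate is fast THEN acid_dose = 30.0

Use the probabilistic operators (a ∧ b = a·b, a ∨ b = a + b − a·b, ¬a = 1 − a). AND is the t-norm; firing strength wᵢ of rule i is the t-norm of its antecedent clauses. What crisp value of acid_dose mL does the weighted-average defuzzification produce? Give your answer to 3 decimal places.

79.736

R1 (z=142.0): fast=0.82, basic=0.51, clear=0.35; AND[a·b] → w = 0.1464
R2 (z=52.0): clear=0.35, fast=0.82; AND[a·b] → w = 0.2870
R3 (z=174.5): fast=0.82, basic=0.51; AND[a·b] → w = 0.4182
R4 (z=30.0): fast=0.82 → w = 0.8200
Weighted average = (0.1464·142.0 + 0.2870·52.0 + 0.4182·174.5 + 0.8200·30.0) / (0.1464 + 0.2870 + 0.4182 + 0.8200)
  = 133.2844 / 1.6716 = 79.736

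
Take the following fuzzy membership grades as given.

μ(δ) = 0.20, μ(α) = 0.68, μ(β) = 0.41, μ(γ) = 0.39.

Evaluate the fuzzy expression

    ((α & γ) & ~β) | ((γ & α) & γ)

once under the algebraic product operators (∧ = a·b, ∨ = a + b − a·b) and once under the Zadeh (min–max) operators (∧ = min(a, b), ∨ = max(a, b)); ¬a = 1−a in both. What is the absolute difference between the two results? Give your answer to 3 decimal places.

Under algebraic product:
  α & γ = a·b on (0.6800, 0.3900) = 0.2652
  ~β = 1 − 0.4100 = 0.5900
  (α & γ) & ~β = a·b on (0.2652, 0.5900) = 0.1565
  γ & α = a·b on (0.3900, 0.6800) = 0.2652
  (γ & α) & γ = a·b on (0.2652, 0.3900) = 0.1034
  ((α & γ) & ~β) | ((γ & α) & γ) = a + b − a·b on (0.1565, 0.1034) = 0.2437
  → value = 0.2437
Under Zadeh (min–max):
  α & γ = min(a, b) on (0.68, 0.39) = 0.39
  ~β = 1 − 0.41 = 0.59
  (α & γ) & ~β = min(a, b) on (0.39, 0.59) = 0.39
  γ & α = min(a, b) on (0.39, 0.68) = 0.39
  (γ & α) & γ = min(a, b) on (0.39, 0.39) = 0.39
  ((α & γ) & ~β) | ((γ & α) & γ) = max(a, b) on (0.39, 0.39) = 0.39
  → value = 0.3900
|0.2437 − 0.3900| = 0.146

0.146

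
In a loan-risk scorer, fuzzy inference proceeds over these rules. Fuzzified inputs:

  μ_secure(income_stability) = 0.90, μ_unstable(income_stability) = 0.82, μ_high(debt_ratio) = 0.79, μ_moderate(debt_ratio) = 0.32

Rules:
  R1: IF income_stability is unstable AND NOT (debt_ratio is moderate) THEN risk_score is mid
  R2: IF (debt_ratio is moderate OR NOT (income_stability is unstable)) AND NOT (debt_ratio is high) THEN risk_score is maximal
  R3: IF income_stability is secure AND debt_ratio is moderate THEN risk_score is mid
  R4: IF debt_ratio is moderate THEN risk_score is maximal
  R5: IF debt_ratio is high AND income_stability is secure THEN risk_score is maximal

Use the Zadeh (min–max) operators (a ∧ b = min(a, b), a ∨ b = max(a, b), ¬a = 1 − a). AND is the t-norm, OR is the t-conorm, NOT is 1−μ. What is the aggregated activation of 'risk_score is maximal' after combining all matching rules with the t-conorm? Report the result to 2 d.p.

R1: unstable=0.82, ¬moderate=1−0.32=0.68; AND[min(a, b)] → w = 0.68
R2: (moderate=0.32 OR ¬unstable=1−0.82=0.18) = 0.32; AND[min(a, b)] with ¬high=1−0.79=0.21 → w = 0.21
R3: secure=0.90, moderate=0.32; AND[min(a, b)] → w = 0.32
R4: moderate=0.32 → w = 0.32
R5: high=0.79, secure=0.90; AND[min(a, b)] → w = 0.79
Rules with consequent 'maximal': {R2, R4, R5} → strengths 0.21, 0.32, 0.79
Aggregate via t-conorm [max(a, b)]: 0.79

0.79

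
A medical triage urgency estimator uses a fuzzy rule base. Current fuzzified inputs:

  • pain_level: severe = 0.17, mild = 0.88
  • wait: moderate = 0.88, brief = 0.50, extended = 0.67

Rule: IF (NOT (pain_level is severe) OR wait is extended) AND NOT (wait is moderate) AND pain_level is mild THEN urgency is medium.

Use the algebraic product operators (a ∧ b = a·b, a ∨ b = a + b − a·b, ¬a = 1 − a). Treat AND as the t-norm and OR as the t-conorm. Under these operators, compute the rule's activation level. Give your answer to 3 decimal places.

0.100

firing strength: (¬severe=1−0.17=0.83 OR extended=0.67) = 0.9439; AND[a·b] with ¬moderate=1−0.88=0.12, mild=0.88 → w = 0.0997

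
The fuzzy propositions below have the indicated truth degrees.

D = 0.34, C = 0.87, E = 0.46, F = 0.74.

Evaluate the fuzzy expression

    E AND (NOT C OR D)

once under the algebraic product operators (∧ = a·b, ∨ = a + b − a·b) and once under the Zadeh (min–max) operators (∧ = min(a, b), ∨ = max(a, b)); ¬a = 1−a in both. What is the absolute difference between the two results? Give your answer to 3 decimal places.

Under algebraic product:
  NOT C = 1 − 0.8700 = 0.1300
  NOT C OR D = a + b − a·b on (0.1300, 0.3400) = 0.4258
  E AND (NOT C OR D) = a·b on (0.4600, 0.4258) = 0.1959
  → value = 0.1959
Under Zadeh (min–max):
  NOT C = 1 − 0.87 = 0.13
  NOT C OR D = max(a, b) on (0.13, 0.34) = 0.34
  E AND (NOT C OR D) = min(a, b) on (0.46, 0.34) = 0.34
  → value = 0.3400
|0.1959 − 0.3400| = 0.144

0.144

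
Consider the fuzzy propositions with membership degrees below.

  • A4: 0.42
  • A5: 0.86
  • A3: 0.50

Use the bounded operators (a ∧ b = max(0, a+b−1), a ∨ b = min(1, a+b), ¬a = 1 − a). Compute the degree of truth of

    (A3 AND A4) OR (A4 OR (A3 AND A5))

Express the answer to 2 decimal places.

0.78

A3 AND A4 = max(0, a+b−1) on (0.50, 0.42) = 0.00
A3 AND A5 = max(0, a+b−1) on (0.50, 0.86) = 0.36
A4 OR (A3 AND A5) = min(1, a+b) on (0.42, 0.36) = 0.78
(A3 AND A4) OR (A4 OR (A3 AND A5)) = min(1, a+b) on (0.00, 0.78) = 0.78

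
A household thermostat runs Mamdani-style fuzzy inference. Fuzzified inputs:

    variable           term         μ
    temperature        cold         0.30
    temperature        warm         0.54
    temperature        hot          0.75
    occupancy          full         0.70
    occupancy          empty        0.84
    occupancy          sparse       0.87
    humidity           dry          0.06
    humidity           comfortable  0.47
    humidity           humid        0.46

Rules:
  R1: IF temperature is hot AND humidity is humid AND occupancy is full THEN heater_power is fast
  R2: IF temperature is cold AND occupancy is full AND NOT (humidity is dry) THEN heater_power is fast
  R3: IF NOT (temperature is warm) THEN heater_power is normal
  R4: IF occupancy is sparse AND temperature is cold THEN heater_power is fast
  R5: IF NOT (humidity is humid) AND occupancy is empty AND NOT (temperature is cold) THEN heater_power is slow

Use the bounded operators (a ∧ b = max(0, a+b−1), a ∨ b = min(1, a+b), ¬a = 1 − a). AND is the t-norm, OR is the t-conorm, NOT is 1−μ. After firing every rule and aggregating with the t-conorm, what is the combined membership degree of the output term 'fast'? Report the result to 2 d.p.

0.17

R1: hot=0.75, humid=0.46, full=0.70; AND[max(0, a+b−1)] → w = 0.00
R2: cold=0.30, full=0.70, ¬dry=1−0.06=0.94; AND[max(0, a+b−1)] → w = 0.00
R3: ¬warm=1−0.54=0.46 → w = 0.46
R4: sparse=0.87, cold=0.30; AND[max(0, a+b−1)] → w = 0.17
R5: ¬humid=1−0.46=0.54, empty=0.84, ¬cold=1−0.30=0.70; AND[max(0, a+b−1)] → w = 0.08
Rules with consequent 'fast': {R1, R2, R4} → strengths 0.00, 0.00, 0.17
Aggregate via t-conorm [min(1, a+b)]: 0.17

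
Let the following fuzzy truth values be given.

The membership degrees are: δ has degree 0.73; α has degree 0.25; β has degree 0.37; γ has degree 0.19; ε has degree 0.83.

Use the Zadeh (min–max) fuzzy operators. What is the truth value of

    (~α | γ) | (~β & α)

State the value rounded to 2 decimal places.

~α = 1 − 0.25 = 0.75
~α | γ = max(a, b) on (0.75, 0.19) = 0.75
~β = 1 − 0.37 = 0.63
~β & α = min(a, b) on (0.63, 0.25) = 0.25
(~α | γ) | (~β & α) = max(a, b) on (0.75, 0.25) = 0.75

0.75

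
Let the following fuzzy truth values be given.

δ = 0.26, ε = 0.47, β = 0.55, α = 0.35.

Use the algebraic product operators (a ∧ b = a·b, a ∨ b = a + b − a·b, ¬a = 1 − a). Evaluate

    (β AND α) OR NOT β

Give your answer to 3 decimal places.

β AND α = a·b on (0.5500, 0.3500) = 0.1925
NOT β = 1 − 0.5500 = 0.4500
(β AND α) OR NOT β = a + b − a·b on (0.1925, 0.4500) = 0.5559

0.556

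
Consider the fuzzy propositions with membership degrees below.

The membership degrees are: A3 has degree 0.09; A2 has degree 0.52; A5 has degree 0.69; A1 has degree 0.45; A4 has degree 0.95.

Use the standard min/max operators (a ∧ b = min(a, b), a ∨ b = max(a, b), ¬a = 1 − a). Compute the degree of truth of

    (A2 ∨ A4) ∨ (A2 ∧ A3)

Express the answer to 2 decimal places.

A2 ∨ A4 = max(a, b) on (0.52, 0.95) = 0.95
A2 ∧ A3 = min(a, b) on (0.52, 0.09) = 0.09
(A2 ∨ A4) ∨ (A2 ∧ A3) = max(a, b) on (0.95, 0.09) = 0.95

0.95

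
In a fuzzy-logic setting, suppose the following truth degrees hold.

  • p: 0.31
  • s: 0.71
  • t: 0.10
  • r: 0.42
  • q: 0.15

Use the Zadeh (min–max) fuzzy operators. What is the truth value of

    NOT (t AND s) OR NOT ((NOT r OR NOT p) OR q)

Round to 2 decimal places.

0.90

t AND s = min(a, b) on (0.10, 0.71) = 0.10
NOT (t AND s) = 1 − 0.10 = 0.90
NOT r = 1 − 0.42 = 0.58
NOT p = 1 − 0.31 = 0.69
NOT r OR NOT p = max(a, b) on (0.58, 0.69) = 0.69
(NOT r OR NOT p) OR q = max(a, b) on (0.69, 0.15) = 0.69
NOT ((NOT r OR NOT p) OR q) = 1 − 0.69 = 0.31
NOT (t AND s) OR NOT ((NOT r OR NOT p) OR q) = max(a, b) on (0.90, 0.31) = 0.90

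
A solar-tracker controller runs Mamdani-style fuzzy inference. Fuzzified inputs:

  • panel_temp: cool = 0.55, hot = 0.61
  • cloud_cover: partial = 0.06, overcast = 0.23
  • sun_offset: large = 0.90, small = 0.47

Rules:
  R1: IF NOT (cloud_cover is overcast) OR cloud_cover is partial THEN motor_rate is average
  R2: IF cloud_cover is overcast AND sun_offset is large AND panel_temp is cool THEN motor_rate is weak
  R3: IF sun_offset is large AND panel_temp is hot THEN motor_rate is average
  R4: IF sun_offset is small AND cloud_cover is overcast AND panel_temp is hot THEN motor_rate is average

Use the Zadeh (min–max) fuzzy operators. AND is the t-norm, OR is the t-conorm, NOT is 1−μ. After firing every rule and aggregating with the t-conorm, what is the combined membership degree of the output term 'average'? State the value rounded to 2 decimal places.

R1: ¬overcast=1−0.23=0.77, partial=0.06; OR[max(a, b)] → w = 0.77
R2: overcast=0.23, large=0.90, cool=0.55; AND[min(a, b)] → w = 0.23
R3: large=0.90, hot=0.61; AND[min(a, b)] → w = 0.61
R4: small=0.47, overcast=0.23, hot=0.61; AND[min(a, b)] → w = 0.23
Rules with consequent 'average': {R1, R3, R4} → strengths 0.77, 0.61, 0.23
Aggregate via t-conorm [max(a, b)]: 0.77

0.77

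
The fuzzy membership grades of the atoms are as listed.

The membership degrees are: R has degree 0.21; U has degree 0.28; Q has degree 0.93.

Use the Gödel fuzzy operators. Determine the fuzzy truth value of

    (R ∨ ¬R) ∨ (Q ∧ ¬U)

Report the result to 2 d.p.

¬R = 1 − 0.21 = 0.79
R ∨ ¬R = max(a, b) on (0.21, 0.79) = 0.79
¬U = 1 − 0.28 = 0.72
Q ∧ ¬U = min(a, b) on (0.93, 0.72) = 0.72
(R ∨ ¬R) ∨ (Q ∧ ¬U) = max(a, b) on (0.79, 0.72) = 0.79

0.79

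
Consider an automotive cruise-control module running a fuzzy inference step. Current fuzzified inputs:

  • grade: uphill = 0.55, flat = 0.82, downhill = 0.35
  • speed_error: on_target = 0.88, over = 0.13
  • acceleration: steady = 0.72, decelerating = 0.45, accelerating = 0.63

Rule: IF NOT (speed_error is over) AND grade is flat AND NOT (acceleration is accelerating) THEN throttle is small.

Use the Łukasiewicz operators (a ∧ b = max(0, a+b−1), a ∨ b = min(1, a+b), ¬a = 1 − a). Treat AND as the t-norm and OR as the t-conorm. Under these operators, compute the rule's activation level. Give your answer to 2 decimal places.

firing strength: ¬over=1−0.13=0.87, flat=0.82, ¬accelerating=1−0.63=0.37; AND[max(0, a+b−1)] → w = 0.06

0.06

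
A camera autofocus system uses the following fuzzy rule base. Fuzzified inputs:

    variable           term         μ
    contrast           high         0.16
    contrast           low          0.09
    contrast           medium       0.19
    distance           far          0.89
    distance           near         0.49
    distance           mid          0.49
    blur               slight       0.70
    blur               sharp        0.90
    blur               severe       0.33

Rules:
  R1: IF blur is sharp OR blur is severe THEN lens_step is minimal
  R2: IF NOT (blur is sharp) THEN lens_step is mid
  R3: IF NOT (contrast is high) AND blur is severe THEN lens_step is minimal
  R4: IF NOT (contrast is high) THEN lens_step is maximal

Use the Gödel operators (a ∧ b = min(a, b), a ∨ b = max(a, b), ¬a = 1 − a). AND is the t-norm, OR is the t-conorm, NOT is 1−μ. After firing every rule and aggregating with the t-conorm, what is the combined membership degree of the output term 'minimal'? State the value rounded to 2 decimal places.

R1: sharp=0.90, severe=0.33; OR[max(a, b)] → w = 0.90
R2: ¬sharp=1−0.90=0.10 → w = 0.10
R3: ¬high=1−0.16=0.84, severe=0.33; AND[min(a, b)] → w = 0.33
R4: ¬high=1−0.16=0.84 → w = 0.84
Rules with consequent 'minimal': {R1, R3} → strengths 0.90, 0.33
Aggregate via t-conorm [max(a, b)]: 0.90

0.90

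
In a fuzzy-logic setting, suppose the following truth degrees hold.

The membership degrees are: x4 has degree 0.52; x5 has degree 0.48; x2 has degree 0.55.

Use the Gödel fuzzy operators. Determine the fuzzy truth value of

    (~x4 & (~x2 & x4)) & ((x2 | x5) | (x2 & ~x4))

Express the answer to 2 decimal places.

~x4 = 1 − 0.52 = 0.48
~x2 = 1 − 0.55 = 0.45
~x2 & x4 = min(a, b) on (0.45, 0.52) = 0.45
~x4 & (~x2 & x4) = min(a, b) on (0.48, 0.45) = 0.45
x2 | x5 = max(a, b) on (0.55, 0.48) = 0.55
~x4 = 1 − 0.52 = 0.48
x2 & ~x4 = min(a, b) on (0.55, 0.48) = 0.48
(x2 | x5) | (x2 & ~x4) = max(a, b) on (0.55, 0.48) = 0.55
(~x4 & (~x2 & x4)) & ((x2 | x5) | (x2 & ~x4)) = min(a, b) on (0.45, 0.55) = 0.45

0.45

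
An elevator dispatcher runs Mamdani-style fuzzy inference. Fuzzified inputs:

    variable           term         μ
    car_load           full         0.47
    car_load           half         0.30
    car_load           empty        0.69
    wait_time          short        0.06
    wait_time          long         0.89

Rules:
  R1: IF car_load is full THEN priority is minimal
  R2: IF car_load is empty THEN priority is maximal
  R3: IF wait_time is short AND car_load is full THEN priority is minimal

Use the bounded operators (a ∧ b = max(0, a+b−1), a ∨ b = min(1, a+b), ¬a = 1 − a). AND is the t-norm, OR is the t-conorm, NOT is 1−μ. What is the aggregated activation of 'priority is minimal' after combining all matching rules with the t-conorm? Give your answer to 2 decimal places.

0.47

R1: full=0.47 → w = 0.47
R2: empty=0.69 → w = 0.69
R3: short=0.06, full=0.47; AND[max(0, a+b−1)] → w = 0.00
Rules with consequent 'minimal': {R1, R3} → strengths 0.47, 0.00
Aggregate via t-conorm [min(1, a+b)]: 0.47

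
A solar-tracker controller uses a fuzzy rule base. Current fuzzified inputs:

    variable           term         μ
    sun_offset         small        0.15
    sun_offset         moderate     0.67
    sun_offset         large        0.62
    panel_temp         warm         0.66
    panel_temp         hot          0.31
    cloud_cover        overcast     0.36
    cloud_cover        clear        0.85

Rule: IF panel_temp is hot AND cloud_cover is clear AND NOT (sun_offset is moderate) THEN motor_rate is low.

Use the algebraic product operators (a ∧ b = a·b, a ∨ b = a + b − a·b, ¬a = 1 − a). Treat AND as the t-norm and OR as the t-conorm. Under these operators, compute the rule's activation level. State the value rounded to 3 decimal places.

0.087

firing strength: hot=0.31, clear=0.85, ¬moderate=1−0.67=0.33; AND[a·b] → w = 0.0870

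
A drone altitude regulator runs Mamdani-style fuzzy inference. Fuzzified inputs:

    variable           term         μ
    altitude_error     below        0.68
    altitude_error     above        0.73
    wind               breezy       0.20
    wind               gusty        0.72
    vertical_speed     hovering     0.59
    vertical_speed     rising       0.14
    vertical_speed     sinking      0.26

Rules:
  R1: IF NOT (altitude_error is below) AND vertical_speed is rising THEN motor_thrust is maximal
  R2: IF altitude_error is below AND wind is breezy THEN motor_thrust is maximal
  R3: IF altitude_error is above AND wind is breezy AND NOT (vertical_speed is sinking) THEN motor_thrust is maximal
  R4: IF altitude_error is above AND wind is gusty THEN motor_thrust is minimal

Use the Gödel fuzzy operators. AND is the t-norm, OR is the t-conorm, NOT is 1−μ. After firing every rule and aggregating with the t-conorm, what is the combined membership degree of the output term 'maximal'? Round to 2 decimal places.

R1: ¬below=1−0.68=0.32, rising=0.14; AND[min(a, b)] → w = 0.14
R2: below=0.68, breezy=0.20; AND[min(a, b)] → w = 0.20
R3: above=0.73, breezy=0.20, ¬sinking=1−0.26=0.74; AND[min(a, b)] → w = 0.20
R4: above=0.73, gusty=0.72; AND[min(a, b)] → w = 0.72
Rules with consequent 'maximal': {R1, R2, R3} → strengths 0.14, 0.20, 0.20
Aggregate via t-conorm [max(a, b)]: 0.20

0.20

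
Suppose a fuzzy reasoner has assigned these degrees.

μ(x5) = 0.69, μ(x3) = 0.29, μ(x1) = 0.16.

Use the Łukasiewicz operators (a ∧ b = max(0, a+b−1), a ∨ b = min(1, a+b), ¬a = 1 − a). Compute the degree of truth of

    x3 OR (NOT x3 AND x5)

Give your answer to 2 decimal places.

NOT x3 = 1 − 0.29 = 0.71
NOT x3 AND x5 = max(0, a+b−1) on (0.71, 0.69) = 0.40
x3 OR (NOT x3 AND x5) = min(1, a+b) on (0.29, 0.40) = 0.69

0.69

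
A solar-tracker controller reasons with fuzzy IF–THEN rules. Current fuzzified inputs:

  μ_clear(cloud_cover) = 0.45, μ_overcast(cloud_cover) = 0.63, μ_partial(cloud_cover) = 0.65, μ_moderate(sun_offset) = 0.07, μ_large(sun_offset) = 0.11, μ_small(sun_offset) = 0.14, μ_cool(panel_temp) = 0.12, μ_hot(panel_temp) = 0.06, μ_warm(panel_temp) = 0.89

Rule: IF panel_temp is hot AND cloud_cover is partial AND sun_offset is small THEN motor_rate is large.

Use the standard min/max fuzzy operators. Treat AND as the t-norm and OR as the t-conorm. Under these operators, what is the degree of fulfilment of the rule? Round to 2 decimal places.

0.06

firing strength: hot=0.06, partial=0.65, small=0.14; AND[min(a, b)] → w = 0.06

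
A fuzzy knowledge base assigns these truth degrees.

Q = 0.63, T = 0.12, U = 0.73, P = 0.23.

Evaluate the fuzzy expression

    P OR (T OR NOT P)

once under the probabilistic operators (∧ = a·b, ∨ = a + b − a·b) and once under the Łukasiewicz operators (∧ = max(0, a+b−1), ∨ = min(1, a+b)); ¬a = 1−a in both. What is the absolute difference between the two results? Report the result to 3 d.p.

0.156

Under probabilistic:
  NOT P = 1 − 0.2300 = 0.7700
  T OR NOT P = a + b − a·b on (0.1200, 0.7700) = 0.7976
  P OR (T OR NOT P) = a + b − a·b on (0.2300, 0.7976) = 0.8442
  → value = 0.8442
Under Łukasiewicz:
  NOT P = 1 − 0.23 = 0.77
  T OR NOT P = min(1, a+b) on (0.12, 0.77) = 0.89
  P OR (T OR NOT P) = min(1, a+b) on (0.23, 0.89) = 1.00
  → value = 1.0000
|0.8442 − 1.0000| = 0.156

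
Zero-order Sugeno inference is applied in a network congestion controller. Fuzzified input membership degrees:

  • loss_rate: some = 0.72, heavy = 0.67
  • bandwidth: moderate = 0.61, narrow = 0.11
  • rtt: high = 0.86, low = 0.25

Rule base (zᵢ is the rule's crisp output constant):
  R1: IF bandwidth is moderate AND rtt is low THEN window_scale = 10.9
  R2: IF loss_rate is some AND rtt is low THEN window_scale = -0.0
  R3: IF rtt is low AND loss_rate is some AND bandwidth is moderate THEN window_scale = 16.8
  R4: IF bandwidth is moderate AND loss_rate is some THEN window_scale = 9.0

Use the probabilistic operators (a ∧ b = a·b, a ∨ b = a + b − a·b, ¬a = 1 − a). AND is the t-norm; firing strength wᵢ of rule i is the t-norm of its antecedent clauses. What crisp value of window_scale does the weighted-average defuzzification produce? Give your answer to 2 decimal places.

8.46

R1 (z=10.9): moderate=0.61, low=0.25; AND[a·b] → w = 0.1525
R2 (z=-0.0): some=0.72, low=0.25; AND[a·b] → w = 0.1800
R3 (z=16.8): low=0.25, some=0.72, moderate=0.61; AND[a·b] → w = 0.1098
R4 (z=9.0): moderate=0.61, some=0.72; AND[a·b] → w = 0.4392
Weighted average = (0.1525·10.9 + 0.1800·-0.0 + 0.1098·16.8 + 0.4392·9.0) / (0.1525 + 0.1800 + 0.1098 + 0.4392)
  = 7.4597 / 0.8815 = 8.46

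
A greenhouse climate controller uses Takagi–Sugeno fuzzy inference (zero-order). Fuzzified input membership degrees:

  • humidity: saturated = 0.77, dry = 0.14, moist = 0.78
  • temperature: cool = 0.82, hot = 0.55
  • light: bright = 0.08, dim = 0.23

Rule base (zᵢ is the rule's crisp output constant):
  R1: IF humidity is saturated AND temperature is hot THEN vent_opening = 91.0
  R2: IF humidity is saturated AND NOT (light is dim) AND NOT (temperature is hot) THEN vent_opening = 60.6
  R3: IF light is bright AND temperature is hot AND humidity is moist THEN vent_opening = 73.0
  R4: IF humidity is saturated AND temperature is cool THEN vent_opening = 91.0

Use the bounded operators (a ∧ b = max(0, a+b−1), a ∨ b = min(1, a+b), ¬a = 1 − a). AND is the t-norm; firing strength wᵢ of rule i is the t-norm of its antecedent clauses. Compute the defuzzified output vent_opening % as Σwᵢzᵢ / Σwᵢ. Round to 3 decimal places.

R1 (z=91.0): saturated=0.77, hot=0.55; AND[max(0, a+b−1)] → w = 0.32
R2 (z=60.6): saturated=0.77, ¬dim=1−0.23=0.77, ¬hot=1−0.55=0.45; AND[max(0, a+b−1)] → w = 0.00
R3 (z=73.0): bright=0.08, hot=0.55, moist=0.78; AND[max(0, a+b−1)] → w = 0.00
R4 (z=91.0): saturated=0.77, cool=0.82; AND[max(0, a+b−1)] → w = 0.59
Weighted average = (0.32·91.0 + 0.00·60.6 + 0.00·73.0 + 0.59·91.0) / (0.32 + 0.00 + 0.00 + 0.59)
  = 82.8100 / 0.9100 = 91.000

91.000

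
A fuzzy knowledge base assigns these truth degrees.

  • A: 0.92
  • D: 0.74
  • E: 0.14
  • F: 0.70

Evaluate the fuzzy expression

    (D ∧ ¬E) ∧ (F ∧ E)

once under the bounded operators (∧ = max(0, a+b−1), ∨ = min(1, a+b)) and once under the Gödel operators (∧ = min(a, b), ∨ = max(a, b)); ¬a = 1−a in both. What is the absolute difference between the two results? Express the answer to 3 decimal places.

Under bounded:
  ¬E = 1 − 0.14 = 0.86
  D ∧ ¬E = max(0, a+b−1) on (0.74, 0.86) = 0.60
  F ∧ E = max(0, a+b−1) on (0.70, 0.14) = 0.00
  (D ∧ ¬E) ∧ (F ∧ E) = max(0, a+b−1) on (0.60, 0.00) = 0.00
  → value = 0.0000
Under Gödel:
  ¬E = 1 − 0.14 = 0.86
  D ∧ ¬E = min(a, b) on (0.74, 0.86) = 0.74
  F ∧ E = min(a, b) on (0.70, 0.14) = 0.14
  (D ∧ ¬E) ∧ (F ∧ E) = min(a, b) on (0.74, 0.14) = 0.14
  → value = 0.1400
|0.0000 − 0.1400| = 0.140

0.140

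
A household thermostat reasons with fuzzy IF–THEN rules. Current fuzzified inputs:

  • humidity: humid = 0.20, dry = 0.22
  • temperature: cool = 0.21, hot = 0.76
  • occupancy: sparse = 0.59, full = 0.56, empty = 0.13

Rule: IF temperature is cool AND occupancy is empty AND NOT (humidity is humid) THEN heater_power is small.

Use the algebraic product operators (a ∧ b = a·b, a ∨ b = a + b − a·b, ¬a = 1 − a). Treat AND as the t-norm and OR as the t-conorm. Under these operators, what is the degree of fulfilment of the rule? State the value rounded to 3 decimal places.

0.022

firing strength: cool=0.21, empty=0.13, ¬humid=1−0.20=0.80; AND[a·b] → w = 0.0218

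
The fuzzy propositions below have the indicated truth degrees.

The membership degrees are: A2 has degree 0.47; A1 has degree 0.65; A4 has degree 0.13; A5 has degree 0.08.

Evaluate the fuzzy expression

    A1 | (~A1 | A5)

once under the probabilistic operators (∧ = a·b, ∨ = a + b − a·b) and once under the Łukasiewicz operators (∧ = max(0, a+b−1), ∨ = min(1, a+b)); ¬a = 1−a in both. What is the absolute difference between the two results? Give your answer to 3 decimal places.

0.209

Under probabilistic:
  ~A1 = 1 − 0.6500 = 0.3500
  ~A1 | A5 = a + b − a·b on (0.3500, 0.0800) = 0.4020
  A1 | (~A1 | A5) = a + b − a·b on (0.6500, 0.4020) = 0.7907
  → value = 0.7907
Under Łukasiewicz:
  ~A1 = 1 − 0.65 = 0.35
  ~A1 | A5 = min(1, a+b) on (0.35, 0.08) = 0.43
  A1 | (~A1 | A5) = min(1, a+b) on (0.65, 0.43) = 1.00
  → value = 1.0000
|0.7907 − 1.0000| = 0.209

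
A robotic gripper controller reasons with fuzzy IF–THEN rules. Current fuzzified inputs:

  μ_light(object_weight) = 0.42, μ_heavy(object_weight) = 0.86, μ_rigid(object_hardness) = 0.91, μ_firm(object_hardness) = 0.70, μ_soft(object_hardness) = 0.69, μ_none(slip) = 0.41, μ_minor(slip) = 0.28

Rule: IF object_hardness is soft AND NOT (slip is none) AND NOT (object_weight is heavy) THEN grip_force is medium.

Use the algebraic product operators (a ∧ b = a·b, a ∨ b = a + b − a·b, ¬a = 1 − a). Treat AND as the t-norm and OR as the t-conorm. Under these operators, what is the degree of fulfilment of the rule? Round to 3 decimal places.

firing strength: soft=0.69, ¬none=1−0.41=0.59, ¬heavy=1−0.86=0.14; AND[a·b] → w = 0.0570

0.057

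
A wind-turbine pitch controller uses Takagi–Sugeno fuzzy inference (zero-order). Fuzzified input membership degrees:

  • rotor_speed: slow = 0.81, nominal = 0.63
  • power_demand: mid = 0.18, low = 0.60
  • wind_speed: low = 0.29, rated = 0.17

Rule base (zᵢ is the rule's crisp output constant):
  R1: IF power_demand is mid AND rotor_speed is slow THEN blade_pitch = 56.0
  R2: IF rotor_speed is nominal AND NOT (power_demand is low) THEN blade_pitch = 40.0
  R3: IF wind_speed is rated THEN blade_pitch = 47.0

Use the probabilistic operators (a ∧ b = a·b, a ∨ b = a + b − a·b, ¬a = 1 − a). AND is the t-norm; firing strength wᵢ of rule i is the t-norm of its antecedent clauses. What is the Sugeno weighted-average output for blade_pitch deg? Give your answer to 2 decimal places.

46.20

R1 (z=56.0): mid=0.18, slow=0.81; AND[a·b] → w = 0.1458
R2 (z=40.0): nominal=0.63, ¬low=1−0.60=0.40; AND[a·b] → w = 0.2520
R3 (z=47.0): rated=0.17 → w = 0.1700
Weighted average = (0.1458·56.0 + 0.2520·40.0 + 0.1700·47.0) / (0.1458 + 0.2520 + 0.1700)
  = 26.2348 / 0.5678 = 46.20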